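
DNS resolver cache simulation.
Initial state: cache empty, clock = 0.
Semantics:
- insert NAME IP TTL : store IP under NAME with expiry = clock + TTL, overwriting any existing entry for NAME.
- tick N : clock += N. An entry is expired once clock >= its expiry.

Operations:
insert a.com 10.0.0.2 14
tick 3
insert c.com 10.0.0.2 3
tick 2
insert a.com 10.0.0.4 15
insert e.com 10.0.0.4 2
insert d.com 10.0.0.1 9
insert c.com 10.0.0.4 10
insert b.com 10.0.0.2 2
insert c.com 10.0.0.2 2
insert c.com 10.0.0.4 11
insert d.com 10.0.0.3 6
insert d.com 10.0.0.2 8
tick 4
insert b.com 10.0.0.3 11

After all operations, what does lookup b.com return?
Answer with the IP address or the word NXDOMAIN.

Op 1: insert a.com -> 10.0.0.2 (expiry=0+14=14). clock=0
Op 2: tick 3 -> clock=3.
Op 3: insert c.com -> 10.0.0.2 (expiry=3+3=6). clock=3
Op 4: tick 2 -> clock=5.
Op 5: insert a.com -> 10.0.0.4 (expiry=5+15=20). clock=5
Op 6: insert e.com -> 10.0.0.4 (expiry=5+2=7). clock=5
Op 7: insert d.com -> 10.0.0.1 (expiry=5+9=14). clock=5
Op 8: insert c.com -> 10.0.0.4 (expiry=5+10=15). clock=5
Op 9: insert b.com -> 10.0.0.2 (expiry=5+2=7). clock=5
Op 10: insert c.com -> 10.0.0.2 (expiry=5+2=7). clock=5
Op 11: insert c.com -> 10.0.0.4 (expiry=5+11=16). clock=5
Op 12: insert d.com -> 10.0.0.3 (expiry=5+6=11). clock=5
Op 13: insert d.com -> 10.0.0.2 (expiry=5+8=13). clock=5
Op 14: tick 4 -> clock=9. purged={b.com,e.com}
Op 15: insert b.com -> 10.0.0.3 (expiry=9+11=20). clock=9
lookup b.com: present, ip=10.0.0.3 expiry=20 > clock=9

Answer: 10.0.0.3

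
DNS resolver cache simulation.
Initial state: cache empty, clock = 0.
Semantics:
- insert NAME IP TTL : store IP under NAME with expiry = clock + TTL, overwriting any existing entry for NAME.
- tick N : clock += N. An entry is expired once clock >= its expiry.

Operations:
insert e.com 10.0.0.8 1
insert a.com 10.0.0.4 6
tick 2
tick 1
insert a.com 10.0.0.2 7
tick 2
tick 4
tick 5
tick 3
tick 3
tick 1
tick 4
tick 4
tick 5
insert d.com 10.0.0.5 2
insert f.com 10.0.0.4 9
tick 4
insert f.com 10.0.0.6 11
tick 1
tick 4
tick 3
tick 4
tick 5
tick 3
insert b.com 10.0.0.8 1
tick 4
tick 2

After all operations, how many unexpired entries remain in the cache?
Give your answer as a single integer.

Answer: 0

Derivation:
Op 1: insert e.com -> 10.0.0.8 (expiry=0+1=1). clock=0
Op 2: insert a.com -> 10.0.0.4 (expiry=0+6=6). clock=0
Op 3: tick 2 -> clock=2. purged={e.com}
Op 4: tick 1 -> clock=3.
Op 5: insert a.com -> 10.0.0.2 (expiry=3+7=10). clock=3
Op 6: tick 2 -> clock=5.
Op 7: tick 4 -> clock=9.
Op 8: tick 5 -> clock=14. purged={a.com}
Op 9: tick 3 -> clock=17.
Op 10: tick 3 -> clock=20.
Op 11: tick 1 -> clock=21.
Op 12: tick 4 -> clock=25.
Op 13: tick 4 -> clock=29.
Op 14: tick 5 -> clock=34.
Op 15: insert d.com -> 10.0.0.5 (expiry=34+2=36). clock=34
Op 16: insert f.com -> 10.0.0.4 (expiry=34+9=43). clock=34
Op 17: tick 4 -> clock=38. purged={d.com}
Op 18: insert f.com -> 10.0.0.6 (expiry=38+11=49). clock=38
Op 19: tick 1 -> clock=39.
Op 20: tick 4 -> clock=43.
Op 21: tick 3 -> clock=46.
Op 22: tick 4 -> clock=50. purged={f.com}
Op 23: tick 5 -> clock=55.
Op 24: tick 3 -> clock=58.
Op 25: insert b.com -> 10.0.0.8 (expiry=58+1=59). clock=58
Op 26: tick 4 -> clock=62. purged={b.com}
Op 27: tick 2 -> clock=64.
Final cache (unexpired): {} -> size=0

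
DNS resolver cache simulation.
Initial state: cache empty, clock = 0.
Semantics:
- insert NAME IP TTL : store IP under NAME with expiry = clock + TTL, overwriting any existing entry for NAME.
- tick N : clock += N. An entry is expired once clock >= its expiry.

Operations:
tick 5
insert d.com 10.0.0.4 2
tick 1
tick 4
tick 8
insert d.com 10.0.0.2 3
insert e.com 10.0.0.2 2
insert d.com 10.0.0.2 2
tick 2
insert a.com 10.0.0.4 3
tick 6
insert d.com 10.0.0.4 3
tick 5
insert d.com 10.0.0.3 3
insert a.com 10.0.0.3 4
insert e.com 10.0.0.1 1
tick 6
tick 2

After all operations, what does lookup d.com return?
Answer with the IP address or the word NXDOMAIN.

Answer: NXDOMAIN

Derivation:
Op 1: tick 5 -> clock=5.
Op 2: insert d.com -> 10.0.0.4 (expiry=5+2=7). clock=5
Op 3: tick 1 -> clock=6.
Op 4: tick 4 -> clock=10. purged={d.com}
Op 5: tick 8 -> clock=18.
Op 6: insert d.com -> 10.0.0.2 (expiry=18+3=21). clock=18
Op 7: insert e.com -> 10.0.0.2 (expiry=18+2=20). clock=18
Op 8: insert d.com -> 10.0.0.2 (expiry=18+2=20). clock=18
Op 9: tick 2 -> clock=20. purged={d.com,e.com}
Op 10: insert a.com -> 10.0.0.4 (expiry=20+3=23). clock=20
Op 11: tick 6 -> clock=26. purged={a.com}
Op 12: insert d.com -> 10.0.0.4 (expiry=26+3=29). clock=26
Op 13: tick 5 -> clock=31. purged={d.com}
Op 14: insert d.com -> 10.0.0.3 (expiry=31+3=34). clock=31
Op 15: insert a.com -> 10.0.0.3 (expiry=31+4=35). clock=31
Op 16: insert e.com -> 10.0.0.1 (expiry=31+1=32). clock=31
Op 17: tick 6 -> clock=37. purged={a.com,d.com,e.com}
Op 18: tick 2 -> clock=39.
lookup d.com: not in cache (expired or never inserted)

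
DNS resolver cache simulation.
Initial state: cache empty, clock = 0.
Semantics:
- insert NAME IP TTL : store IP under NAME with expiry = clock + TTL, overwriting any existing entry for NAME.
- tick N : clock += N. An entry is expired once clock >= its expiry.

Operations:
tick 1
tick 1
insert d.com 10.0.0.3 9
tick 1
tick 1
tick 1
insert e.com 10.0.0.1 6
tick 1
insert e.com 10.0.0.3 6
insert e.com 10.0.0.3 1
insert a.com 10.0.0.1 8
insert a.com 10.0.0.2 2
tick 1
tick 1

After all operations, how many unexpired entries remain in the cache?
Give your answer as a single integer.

Op 1: tick 1 -> clock=1.
Op 2: tick 1 -> clock=2.
Op 3: insert d.com -> 10.0.0.3 (expiry=2+9=11). clock=2
Op 4: tick 1 -> clock=3.
Op 5: tick 1 -> clock=4.
Op 6: tick 1 -> clock=5.
Op 7: insert e.com -> 10.0.0.1 (expiry=5+6=11). clock=5
Op 8: tick 1 -> clock=6.
Op 9: insert e.com -> 10.0.0.3 (expiry=6+6=12). clock=6
Op 10: insert e.com -> 10.0.0.3 (expiry=6+1=7). clock=6
Op 11: insert a.com -> 10.0.0.1 (expiry=6+8=14). clock=6
Op 12: insert a.com -> 10.0.0.2 (expiry=6+2=8). clock=6
Op 13: tick 1 -> clock=7. purged={e.com}
Op 14: tick 1 -> clock=8. purged={a.com}
Final cache (unexpired): {d.com} -> size=1

Answer: 1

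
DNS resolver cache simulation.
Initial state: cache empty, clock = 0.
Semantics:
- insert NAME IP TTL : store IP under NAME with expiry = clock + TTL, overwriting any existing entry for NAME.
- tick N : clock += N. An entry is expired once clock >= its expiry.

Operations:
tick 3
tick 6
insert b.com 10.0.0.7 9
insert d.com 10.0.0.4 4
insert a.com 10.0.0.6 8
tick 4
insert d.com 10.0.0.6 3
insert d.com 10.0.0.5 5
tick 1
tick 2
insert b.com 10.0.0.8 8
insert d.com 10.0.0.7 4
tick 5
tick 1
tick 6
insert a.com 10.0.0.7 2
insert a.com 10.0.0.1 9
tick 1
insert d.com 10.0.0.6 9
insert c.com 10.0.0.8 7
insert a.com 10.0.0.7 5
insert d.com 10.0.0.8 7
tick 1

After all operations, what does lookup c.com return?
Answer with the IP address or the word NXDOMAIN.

Answer: 10.0.0.8

Derivation:
Op 1: tick 3 -> clock=3.
Op 2: tick 6 -> clock=9.
Op 3: insert b.com -> 10.0.0.7 (expiry=9+9=18). clock=9
Op 4: insert d.com -> 10.0.0.4 (expiry=9+4=13). clock=9
Op 5: insert a.com -> 10.0.0.6 (expiry=9+8=17). clock=9
Op 6: tick 4 -> clock=13. purged={d.com}
Op 7: insert d.com -> 10.0.0.6 (expiry=13+3=16). clock=13
Op 8: insert d.com -> 10.0.0.5 (expiry=13+5=18). clock=13
Op 9: tick 1 -> clock=14.
Op 10: tick 2 -> clock=16.
Op 11: insert b.com -> 10.0.0.8 (expiry=16+8=24). clock=16
Op 12: insert d.com -> 10.0.0.7 (expiry=16+4=20). clock=16
Op 13: tick 5 -> clock=21. purged={a.com,d.com}
Op 14: tick 1 -> clock=22.
Op 15: tick 6 -> clock=28. purged={b.com}
Op 16: insert a.com -> 10.0.0.7 (expiry=28+2=30). clock=28
Op 17: insert a.com -> 10.0.0.1 (expiry=28+9=37). clock=28
Op 18: tick 1 -> clock=29.
Op 19: insert d.com -> 10.0.0.6 (expiry=29+9=38). clock=29
Op 20: insert c.com -> 10.0.0.8 (expiry=29+7=36). clock=29
Op 21: insert a.com -> 10.0.0.7 (expiry=29+5=34). clock=29
Op 22: insert d.com -> 10.0.0.8 (expiry=29+7=36). clock=29
Op 23: tick 1 -> clock=30.
lookup c.com: present, ip=10.0.0.8 expiry=36 > clock=30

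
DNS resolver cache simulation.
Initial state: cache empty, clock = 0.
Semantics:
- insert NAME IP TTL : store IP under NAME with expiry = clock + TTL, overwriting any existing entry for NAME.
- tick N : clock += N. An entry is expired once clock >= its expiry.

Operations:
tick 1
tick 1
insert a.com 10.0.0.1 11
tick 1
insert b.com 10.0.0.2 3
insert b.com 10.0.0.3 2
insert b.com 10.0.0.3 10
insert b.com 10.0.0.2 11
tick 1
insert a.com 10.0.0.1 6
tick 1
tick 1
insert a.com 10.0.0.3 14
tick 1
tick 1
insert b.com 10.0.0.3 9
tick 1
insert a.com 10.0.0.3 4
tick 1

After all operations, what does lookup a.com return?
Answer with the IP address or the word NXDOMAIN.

Answer: 10.0.0.3

Derivation:
Op 1: tick 1 -> clock=1.
Op 2: tick 1 -> clock=2.
Op 3: insert a.com -> 10.0.0.1 (expiry=2+11=13). clock=2
Op 4: tick 1 -> clock=3.
Op 5: insert b.com -> 10.0.0.2 (expiry=3+3=6). clock=3
Op 6: insert b.com -> 10.0.0.3 (expiry=3+2=5). clock=3
Op 7: insert b.com -> 10.0.0.3 (expiry=3+10=13). clock=3
Op 8: insert b.com -> 10.0.0.2 (expiry=3+11=14). clock=3
Op 9: tick 1 -> clock=4.
Op 10: insert a.com -> 10.0.0.1 (expiry=4+6=10). clock=4
Op 11: tick 1 -> clock=5.
Op 12: tick 1 -> clock=6.
Op 13: insert a.com -> 10.0.0.3 (expiry=6+14=20). clock=6
Op 14: tick 1 -> clock=7.
Op 15: tick 1 -> clock=8.
Op 16: insert b.com -> 10.0.0.3 (expiry=8+9=17). clock=8
Op 17: tick 1 -> clock=9.
Op 18: insert a.com -> 10.0.0.3 (expiry=9+4=13). clock=9
Op 19: tick 1 -> clock=10.
lookup a.com: present, ip=10.0.0.3 expiry=13 > clock=10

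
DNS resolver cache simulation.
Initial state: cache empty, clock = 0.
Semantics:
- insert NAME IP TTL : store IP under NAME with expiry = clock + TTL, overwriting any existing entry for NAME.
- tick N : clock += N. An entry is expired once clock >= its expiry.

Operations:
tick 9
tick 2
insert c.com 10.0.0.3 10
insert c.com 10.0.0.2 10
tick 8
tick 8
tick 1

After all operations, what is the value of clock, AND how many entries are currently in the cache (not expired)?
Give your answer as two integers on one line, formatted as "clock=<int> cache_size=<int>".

Op 1: tick 9 -> clock=9.
Op 2: tick 2 -> clock=11.
Op 3: insert c.com -> 10.0.0.3 (expiry=11+10=21). clock=11
Op 4: insert c.com -> 10.0.0.2 (expiry=11+10=21). clock=11
Op 5: tick 8 -> clock=19.
Op 6: tick 8 -> clock=27. purged={c.com}
Op 7: tick 1 -> clock=28.
Final clock = 28
Final cache (unexpired): {} -> size=0

Answer: clock=28 cache_size=0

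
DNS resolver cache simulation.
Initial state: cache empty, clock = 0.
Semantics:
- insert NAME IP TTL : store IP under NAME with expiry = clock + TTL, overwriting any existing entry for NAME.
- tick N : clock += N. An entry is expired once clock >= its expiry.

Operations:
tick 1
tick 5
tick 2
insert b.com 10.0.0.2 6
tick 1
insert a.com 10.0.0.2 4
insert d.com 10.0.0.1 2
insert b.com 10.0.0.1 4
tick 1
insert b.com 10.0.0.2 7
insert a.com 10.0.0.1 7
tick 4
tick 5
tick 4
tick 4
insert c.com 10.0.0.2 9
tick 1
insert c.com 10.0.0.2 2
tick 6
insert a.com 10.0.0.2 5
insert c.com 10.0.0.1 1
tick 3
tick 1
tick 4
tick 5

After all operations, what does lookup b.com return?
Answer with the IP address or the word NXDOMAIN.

Op 1: tick 1 -> clock=1.
Op 2: tick 5 -> clock=6.
Op 3: tick 2 -> clock=8.
Op 4: insert b.com -> 10.0.0.2 (expiry=8+6=14). clock=8
Op 5: tick 1 -> clock=9.
Op 6: insert a.com -> 10.0.0.2 (expiry=9+4=13). clock=9
Op 7: insert d.com -> 10.0.0.1 (expiry=9+2=11). clock=9
Op 8: insert b.com -> 10.0.0.1 (expiry=9+4=13). clock=9
Op 9: tick 1 -> clock=10.
Op 10: insert b.com -> 10.0.0.2 (expiry=10+7=17). clock=10
Op 11: insert a.com -> 10.0.0.1 (expiry=10+7=17). clock=10
Op 12: tick 4 -> clock=14. purged={d.com}
Op 13: tick 5 -> clock=19. purged={a.com,b.com}
Op 14: tick 4 -> clock=23.
Op 15: tick 4 -> clock=27.
Op 16: insert c.com -> 10.0.0.2 (expiry=27+9=36). clock=27
Op 17: tick 1 -> clock=28.
Op 18: insert c.com -> 10.0.0.2 (expiry=28+2=30). clock=28
Op 19: tick 6 -> clock=34. purged={c.com}
Op 20: insert a.com -> 10.0.0.2 (expiry=34+5=39). clock=34
Op 21: insert c.com -> 10.0.0.1 (expiry=34+1=35). clock=34
Op 22: tick 3 -> clock=37. purged={c.com}
Op 23: tick 1 -> clock=38.
Op 24: tick 4 -> clock=42. purged={a.com}
Op 25: tick 5 -> clock=47.
lookup b.com: not in cache (expired or never inserted)

Answer: NXDOMAIN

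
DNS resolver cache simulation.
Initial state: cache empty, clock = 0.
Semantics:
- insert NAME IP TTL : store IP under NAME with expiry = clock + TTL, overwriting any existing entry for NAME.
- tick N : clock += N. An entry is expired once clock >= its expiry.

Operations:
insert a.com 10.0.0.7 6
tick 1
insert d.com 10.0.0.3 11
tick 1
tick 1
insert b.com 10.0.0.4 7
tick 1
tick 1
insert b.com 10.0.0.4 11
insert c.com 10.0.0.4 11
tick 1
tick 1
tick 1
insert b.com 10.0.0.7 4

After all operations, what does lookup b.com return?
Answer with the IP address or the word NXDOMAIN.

Op 1: insert a.com -> 10.0.0.7 (expiry=0+6=6). clock=0
Op 2: tick 1 -> clock=1.
Op 3: insert d.com -> 10.0.0.3 (expiry=1+11=12). clock=1
Op 4: tick 1 -> clock=2.
Op 5: tick 1 -> clock=3.
Op 6: insert b.com -> 10.0.0.4 (expiry=3+7=10). clock=3
Op 7: tick 1 -> clock=4.
Op 8: tick 1 -> clock=5.
Op 9: insert b.com -> 10.0.0.4 (expiry=5+11=16). clock=5
Op 10: insert c.com -> 10.0.0.4 (expiry=5+11=16). clock=5
Op 11: tick 1 -> clock=6. purged={a.com}
Op 12: tick 1 -> clock=7.
Op 13: tick 1 -> clock=8.
Op 14: insert b.com -> 10.0.0.7 (expiry=8+4=12). clock=8
lookup b.com: present, ip=10.0.0.7 expiry=12 > clock=8

Answer: 10.0.0.7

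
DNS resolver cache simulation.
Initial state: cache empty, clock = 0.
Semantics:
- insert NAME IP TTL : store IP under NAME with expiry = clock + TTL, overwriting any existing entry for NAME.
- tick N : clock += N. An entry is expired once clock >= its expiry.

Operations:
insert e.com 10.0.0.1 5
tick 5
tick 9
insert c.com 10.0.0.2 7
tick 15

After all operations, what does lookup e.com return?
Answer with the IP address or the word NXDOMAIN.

Answer: NXDOMAIN

Derivation:
Op 1: insert e.com -> 10.0.0.1 (expiry=0+5=5). clock=0
Op 2: tick 5 -> clock=5. purged={e.com}
Op 3: tick 9 -> clock=14.
Op 4: insert c.com -> 10.0.0.2 (expiry=14+7=21). clock=14
Op 5: tick 15 -> clock=29. purged={c.com}
lookup e.com: not in cache (expired or never inserted)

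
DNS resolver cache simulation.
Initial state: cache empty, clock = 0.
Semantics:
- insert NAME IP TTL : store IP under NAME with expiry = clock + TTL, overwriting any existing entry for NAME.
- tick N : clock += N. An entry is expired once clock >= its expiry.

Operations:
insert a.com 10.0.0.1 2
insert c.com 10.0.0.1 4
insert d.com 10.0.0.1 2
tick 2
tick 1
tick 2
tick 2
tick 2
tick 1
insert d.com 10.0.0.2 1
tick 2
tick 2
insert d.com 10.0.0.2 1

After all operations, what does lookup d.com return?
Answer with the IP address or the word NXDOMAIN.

Answer: 10.0.0.2

Derivation:
Op 1: insert a.com -> 10.0.0.1 (expiry=0+2=2). clock=0
Op 2: insert c.com -> 10.0.0.1 (expiry=0+4=4). clock=0
Op 3: insert d.com -> 10.0.0.1 (expiry=0+2=2). clock=0
Op 4: tick 2 -> clock=2. purged={a.com,d.com}
Op 5: tick 1 -> clock=3.
Op 6: tick 2 -> clock=5. purged={c.com}
Op 7: tick 2 -> clock=7.
Op 8: tick 2 -> clock=9.
Op 9: tick 1 -> clock=10.
Op 10: insert d.com -> 10.0.0.2 (expiry=10+1=11). clock=10
Op 11: tick 2 -> clock=12. purged={d.com}
Op 12: tick 2 -> clock=14.
Op 13: insert d.com -> 10.0.0.2 (expiry=14+1=15). clock=14
lookup d.com: present, ip=10.0.0.2 expiry=15 > clock=14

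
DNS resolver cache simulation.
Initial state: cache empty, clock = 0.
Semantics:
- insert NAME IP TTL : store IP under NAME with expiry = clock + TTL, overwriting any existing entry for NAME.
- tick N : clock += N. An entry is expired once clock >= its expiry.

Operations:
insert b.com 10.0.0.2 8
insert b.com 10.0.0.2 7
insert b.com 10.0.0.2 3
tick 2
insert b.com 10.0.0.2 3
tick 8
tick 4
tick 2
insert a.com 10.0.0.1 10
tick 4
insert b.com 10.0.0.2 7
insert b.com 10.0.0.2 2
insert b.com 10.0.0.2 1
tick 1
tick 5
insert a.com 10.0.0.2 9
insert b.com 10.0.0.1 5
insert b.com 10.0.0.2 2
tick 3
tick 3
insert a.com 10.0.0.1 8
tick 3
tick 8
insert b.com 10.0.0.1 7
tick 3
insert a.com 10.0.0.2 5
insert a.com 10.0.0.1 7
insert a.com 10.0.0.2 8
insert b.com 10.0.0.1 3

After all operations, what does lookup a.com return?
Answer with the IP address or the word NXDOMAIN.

Op 1: insert b.com -> 10.0.0.2 (expiry=0+8=8). clock=0
Op 2: insert b.com -> 10.0.0.2 (expiry=0+7=7). clock=0
Op 3: insert b.com -> 10.0.0.2 (expiry=0+3=3). clock=0
Op 4: tick 2 -> clock=2.
Op 5: insert b.com -> 10.0.0.2 (expiry=2+3=5). clock=2
Op 6: tick 8 -> clock=10. purged={b.com}
Op 7: tick 4 -> clock=14.
Op 8: tick 2 -> clock=16.
Op 9: insert a.com -> 10.0.0.1 (expiry=16+10=26). clock=16
Op 10: tick 4 -> clock=20.
Op 11: insert b.com -> 10.0.0.2 (expiry=20+7=27). clock=20
Op 12: insert b.com -> 10.0.0.2 (expiry=20+2=22). clock=20
Op 13: insert b.com -> 10.0.0.2 (expiry=20+1=21). clock=20
Op 14: tick 1 -> clock=21. purged={b.com}
Op 15: tick 5 -> clock=26. purged={a.com}
Op 16: insert a.com -> 10.0.0.2 (expiry=26+9=35). clock=26
Op 17: insert b.com -> 10.0.0.1 (expiry=26+5=31). clock=26
Op 18: insert b.com -> 10.0.0.2 (expiry=26+2=28). clock=26
Op 19: tick 3 -> clock=29. purged={b.com}
Op 20: tick 3 -> clock=32.
Op 21: insert a.com -> 10.0.0.1 (expiry=32+8=40). clock=32
Op 22: tick 3 -> clock=35.
Op 23: tick 8 -> clock=43. purged={a.com}
Op 24: insert b.com -> 10.0.0.1 (expiry=43+7=50). clock=43
Op 25: tick 3 -> clock=46.
Op 26: insert a.com -> 10.0.0.2 (expiry=46+5=51). clock=46
Op 27: insert a.com -> 10.0.0.1 (expiry=46+7=53). clock=46
Op 28: insert a.com -> 10.0.0.2 (expiry=46+8=54). clock=46
Op 29: insert b.com -> 10.0.0.1 (expiry=46+3=49). clock=46
lookup a.com: present, ip=10.0.0.2 expiry=54 > clock=46

Answer: 10.0.0.2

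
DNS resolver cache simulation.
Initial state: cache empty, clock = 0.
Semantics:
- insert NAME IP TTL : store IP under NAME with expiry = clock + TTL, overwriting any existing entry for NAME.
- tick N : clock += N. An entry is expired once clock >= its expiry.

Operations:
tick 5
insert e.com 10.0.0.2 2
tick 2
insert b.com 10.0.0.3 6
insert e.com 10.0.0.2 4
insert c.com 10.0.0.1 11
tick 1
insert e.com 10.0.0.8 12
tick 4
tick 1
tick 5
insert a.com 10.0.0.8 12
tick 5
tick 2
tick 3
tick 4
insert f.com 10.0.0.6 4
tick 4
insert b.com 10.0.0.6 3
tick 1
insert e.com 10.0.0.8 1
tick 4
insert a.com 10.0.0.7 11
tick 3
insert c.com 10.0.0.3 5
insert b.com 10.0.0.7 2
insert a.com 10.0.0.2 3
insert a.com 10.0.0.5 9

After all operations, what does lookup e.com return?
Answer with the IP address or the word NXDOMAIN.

Answer: NXDOMAIN

Derivation:
Op 1: tick 5 -> clock=5.
Op 2: insert e.com -> 10.0.0.2 (expiry=5+2=7). clock=5
Op 3: tick 2 -> clock=7. purged={e.com}
Op 4: insert b.com -> 10.0.0.3 (expiry=7+6=13). clock=7
Op 5: insert e.com -> 10.0.0.2 (expiry=7+4=11). clock=7
Op 6: insert c.com -> 10.0.0.1 (expiry=7+11=18). clock=7
Op 7: tick 1 -> clock=8.
Op 8: insert e.com -> 10.0.0.8 (expiry=8+12=20). clock=8
Op 9: tick 4 -> clock=12.
Op 10: tick 1 -> clock=13. purged={b.com}
Op 11: tick 5 -> clock=18. purged={c.com}
Op 12: insert a.com -> 10.0.0.8 (expiry=18+12=30). clock=18
Op 13: tick 5 -> clock=23. purged={e.com}
Op 14: tick 2 -> clock=25.
Op 15: tick 3 -> clock=28.
Op 16: tick 4 -> clock=32. purged={a.com}
Op 17: insert f.com -> 10.0.0.6 (expiry=32+4=36). clock=32
Op 18: tick 4 -> clock=36. purged={f.com}
Op 19: insert b.com -> 10.0.0.6 (expiry=36+3=39). clock=36
Op 20: tick 1 -> clock=37.
Op 21: insert e.com -> 10.0.0.8 (expiry=37+1=38). clock=37
Op 22: tick 4 -> clock=41. purged={b.com,e.com}
Op 23: insert a.com -> 10.0.0.7 (expiry=41+11=52). clock=41
Op 24: tick 3 -> clock=44.
Op 25: insert c.com -> 10.0.0.3 (expiry=44+5=49). clock=44
Op 26: insert b.com -> 10.0.0.7 (expiry=44+2=46). clock=44
Op 27: insert a.com -> 10.0.0.2 (expiry=44+3=47). clock=44
Op 28: insert a.com -> 10.0.0.5 (expiry=44+9=53). clock=44
lookup e.com: not in cache (expired or never inserted)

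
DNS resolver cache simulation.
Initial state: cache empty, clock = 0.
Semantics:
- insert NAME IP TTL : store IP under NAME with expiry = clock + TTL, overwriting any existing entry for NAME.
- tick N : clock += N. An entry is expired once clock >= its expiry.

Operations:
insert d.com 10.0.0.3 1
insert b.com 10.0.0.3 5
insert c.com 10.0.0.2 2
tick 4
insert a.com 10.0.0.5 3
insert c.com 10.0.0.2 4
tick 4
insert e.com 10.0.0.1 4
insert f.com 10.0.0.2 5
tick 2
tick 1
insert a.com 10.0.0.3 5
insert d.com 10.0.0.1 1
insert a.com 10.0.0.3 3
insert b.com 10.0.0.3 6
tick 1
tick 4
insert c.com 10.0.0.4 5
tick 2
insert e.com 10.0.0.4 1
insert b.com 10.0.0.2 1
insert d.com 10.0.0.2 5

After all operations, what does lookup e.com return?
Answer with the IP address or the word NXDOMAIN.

Answer: 10.0.0.4

Derivation:
Op 1: insert d.com -> 10.0.0.3 (expiry=0+1=1). clock=0
Op 2: insert b.com -> 10.0.0.3 (expiry=0+5=5). clock=0
Op 3: insert c.com -> 10.0.0.2 (expiry=0+2=2). clock=0
Op 4: tick 4 -> clock=4. purged={c.com,d.com}
Op 5: insert a.com -> 10.0.0.5 (expiry=4+3=7). clock=4
Op 6: insert c.com -> 10.0.0.2 (expiry=4+4=8). clock=4
Op 7: tick 4 -> clock=8. purged={a.com,b.com,c.com}
Op 8: insert e.com -> 10.0.0.1 (expiry=8+4=12). clock=8
Op 9: insert f.com -> 10.0.0.2 (expiry=8+5=13). clock=8
Op 10: tick 2 -> clock=10.
Op 11: tick 1 -> clock=11.
Op 12: insert a.com -> 10.0.0.3 (expiry=11+5=16). clock=11
Op 13: insert d.com -> 10.0.0.1 (expiry=11+1=12). clock=11
Op 14: insert a.com -> 10.0.0.3 (expiry=11+3=14). clock=11
Op 15: insert b.com -> 10.0.0.3 (expiry=11+6=17). clock=11
Op 16: tick 1 -> clock=12. purged={d.com,e.com}
Op 17: tick 4 -> clock=16. purged={a.com,f.com}
Op 18: insert c.com -> 10.0.0.4 (expiry=16+5=21). clock=16
Op 19: tick 2 -> clock=18. purged={b.com}
Op 20: insert e.com -> 10.0.0.4 (expiry=18+1=19). clock=18
Op 21: insert b.com -> 10.0.0.2 (expiry=18+1=19). clock=18
Op 22: insert d.com -> 10.0.0.2 (expiry=18+5=23). clock=18
lookup e.com: present, ip=10.0.0.4 expiry=19 > clock=18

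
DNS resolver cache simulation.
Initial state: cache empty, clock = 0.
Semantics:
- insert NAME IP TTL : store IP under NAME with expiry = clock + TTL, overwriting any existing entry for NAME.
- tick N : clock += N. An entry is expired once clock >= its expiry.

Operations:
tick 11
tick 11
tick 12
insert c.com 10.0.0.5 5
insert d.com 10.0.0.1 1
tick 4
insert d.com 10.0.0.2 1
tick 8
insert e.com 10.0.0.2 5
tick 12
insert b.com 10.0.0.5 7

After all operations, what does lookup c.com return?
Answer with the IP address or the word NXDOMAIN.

Answer: NXDOMAIN

Derivation:
Op 1: tick 11 -> clock=11.
Op 2: tick 11 -> clock=22.
Op 3: tick 12 -> clock=34.
Op 4: insert c.com -> 10.0.0.5 (expiry=34+5=39). clock=34
Op 5: insert d.com -> 10.0.0.1 (expiry=34+1=35). clock=34
Op 6: tick 4 -> clock=38. purged={d.com}
Op 7: insert d.com -> 10.0.0.2 (expiry=38+1=39). clock=38
Op 8: tick 8 -> clock=46. purged={c.com,d.com}
Op 9: insert e.com -> 10.0.0.2 (expiry=46+5=51). clock=46
Op 10: tick 12 -> clock=58. purged={e.com}
Op 11: insert b.com -> 10.0.0.5 (expiry=58+7=65). clock=58
lookup c.com: not in cache (expired or never inserted)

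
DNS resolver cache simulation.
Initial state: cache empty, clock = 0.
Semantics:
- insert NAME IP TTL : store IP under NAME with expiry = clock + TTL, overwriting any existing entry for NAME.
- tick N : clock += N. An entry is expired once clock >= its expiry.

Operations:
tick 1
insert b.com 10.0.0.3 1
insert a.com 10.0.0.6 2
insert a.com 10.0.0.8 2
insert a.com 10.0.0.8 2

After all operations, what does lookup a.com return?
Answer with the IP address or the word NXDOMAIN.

Answer: 10.0.0.8

Derivation:
Op 1: tick 1 -> clock=1.
Op 2: insert b.com -> 10.0.0.3 (expiry=1+1=2). clock=1
Op 3: insert a.com -> 10.0.0.6 (expiry=1+2=3). clock=1
Op 4: insert a.com -> 10.0.0.8 (expiry=1+2=3). clock=1
Op 5: insert a.com -> 10.0.0.8 (expiry=1+2=3). clock=1
lookup a.com: present, ip=10.0.0.8 expiry=3 > clock=1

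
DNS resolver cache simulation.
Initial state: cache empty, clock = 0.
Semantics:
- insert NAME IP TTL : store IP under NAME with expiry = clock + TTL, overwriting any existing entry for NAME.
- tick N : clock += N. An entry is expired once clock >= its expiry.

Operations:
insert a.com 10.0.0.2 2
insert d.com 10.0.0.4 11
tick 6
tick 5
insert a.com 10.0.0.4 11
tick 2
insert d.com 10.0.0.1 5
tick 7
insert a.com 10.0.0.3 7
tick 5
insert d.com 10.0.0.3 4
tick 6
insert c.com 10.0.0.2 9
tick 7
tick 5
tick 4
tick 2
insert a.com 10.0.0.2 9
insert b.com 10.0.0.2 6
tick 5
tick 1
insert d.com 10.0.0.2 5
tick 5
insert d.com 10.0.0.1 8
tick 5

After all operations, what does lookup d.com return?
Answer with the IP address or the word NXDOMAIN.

Op 1: insert a.com -> 10.0.0.2 (expiry=0+2=2). clock=0
Op 2: insert d.com -> 10.0.0.4 (expiry=0+11=11). clock=0
Op 3: tick 6 -> clock=6. purged={a.com}
Op 4: tick 5 -> clock=11. purged={d.com}
Op 5: insert a.com -> 10.0.0.4 (expiry=11+11=22). clock=11
Op 6: tick 2 -> clock=13.
Op 7: insert d.com -> 10.0.0.1 (expiry=13+5=18). clock=13
Op 8: tick 7 -> clock=20. purged={d.com}
Op 9: insert a.com -> 10.0.0.3 (expiry=20+7=27). clock=20
Op 10: tick 5 -> clock=25.
Op 11: insert d.com -> 10.0.0.3 (expiry=25+4=29). clock=25
Op 12: tick 6 -> clock=31. purged={a.com,d.com}
Op 13: insert c.com -> 10.0.0.2 (expiry=31+9=40). clock=31
Op 14: tick 7 -> clock=38.
Op 15: tick 5 -> clock=43. purged={c.com}
Op 16: tick 4 -> clock=47.
Op 17: tick 2 -> clock=49.
Op 18: insert a.com -> 10.0.0.2 (expiry=49+9=58). clock=49
Op 19: insert b.com -> 10.0.0.2 (expiry=49+6=55). clock=49
Op 20: tick 5 -> clock=54.
Op 21: tick 1 -> clock=55. purged={b.com}
Op 22: insert d.com -> 10.0.0.2 (expiry=55+5=60). clock=55
Op 23: tick 5 -> clock=60. purged={a.com,d.com}
Op 24: insert d.com -> 10.0.0.1 (expiry=60+8=68). clock=60
Op 25: tick 5 -> clock=65.
lookup d.com: present, ip=10.0.0.1 expiry=68 > clock=65

Answer: 10.0.0.1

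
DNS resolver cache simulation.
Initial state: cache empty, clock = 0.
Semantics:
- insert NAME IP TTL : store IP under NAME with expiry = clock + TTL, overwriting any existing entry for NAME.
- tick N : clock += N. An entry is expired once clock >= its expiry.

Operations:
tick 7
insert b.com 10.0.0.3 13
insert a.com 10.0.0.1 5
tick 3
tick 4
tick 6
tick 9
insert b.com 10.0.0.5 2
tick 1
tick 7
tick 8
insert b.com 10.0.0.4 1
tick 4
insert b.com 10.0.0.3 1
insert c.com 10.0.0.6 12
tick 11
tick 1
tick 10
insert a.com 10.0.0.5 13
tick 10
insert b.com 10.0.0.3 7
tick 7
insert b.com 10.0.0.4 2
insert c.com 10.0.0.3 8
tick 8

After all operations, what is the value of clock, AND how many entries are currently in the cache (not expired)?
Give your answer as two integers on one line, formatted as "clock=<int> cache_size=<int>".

Answer: clock=96 cache_size=0

Derivation:
Op 1: tick 7 -> clock=7.
Op 2: insert b.com -> 10.0.0.3 (expiry=7+13=20). clock=7
Op 3: insert a.com -> 10.0.0.1 (expiry=7+5=12). clock=7
Op 4: tick 3 -> clock=10.
Op 5: tick 4 -> clock=14. purged={a.com}
Op 6: tick 6 -> clock=20. purged={b.com}
Op 7: tick 9 -> clock=29.
Op 8: insert b.com -> 10.0.0.5 (expiry=29+2=31). clock=29
Op 9: tick 1 -> clock=30.
Op 10: tick 7 -> clock=37. purged={b.com}
Op 11: tick 8 -> clock=45.
Op 12: insert b.com -> 10.0.0.4 (expiry=45+1=46). clock=45
Op 13: tick 4 -> clock=49. purged={b.com}
Op 14: insert b.com -> 10.0.0.3 (expiry=49+1=50). clock=49
Op 15: insert c.com -> 10.0.0.6 (expiry=49+12=61). clock=49
Op 16: tick 11 -> clock=60. purged={b.com}
Op 17: tick 1 -> clock=61. purged={c.com}
Op 18: tick 10 -> clock=71.
Op 19: insert a.com -> 10.0.0.5 (expiry=71+13=84). clock=71
Op 20: tick 10 -> clock=81.
Op 21: insert b.com -> 10.0.0.3 (expiry=81+7=88). clock=81
Op 22: tick 7 -> clock=88. purged={a.com,b.com}
Op 23: insert b.com -> 10.0.0.4 (expiry=88+2=90). clock=88
Op 24: insert c.com -> 10.0.0.3 (expiry=88+8=96). clock=88
Op 25: tick 8 -> clock=96. purged={b.com,c.com}
Final clock = 96
Final cache (unexpired): {} -> size=0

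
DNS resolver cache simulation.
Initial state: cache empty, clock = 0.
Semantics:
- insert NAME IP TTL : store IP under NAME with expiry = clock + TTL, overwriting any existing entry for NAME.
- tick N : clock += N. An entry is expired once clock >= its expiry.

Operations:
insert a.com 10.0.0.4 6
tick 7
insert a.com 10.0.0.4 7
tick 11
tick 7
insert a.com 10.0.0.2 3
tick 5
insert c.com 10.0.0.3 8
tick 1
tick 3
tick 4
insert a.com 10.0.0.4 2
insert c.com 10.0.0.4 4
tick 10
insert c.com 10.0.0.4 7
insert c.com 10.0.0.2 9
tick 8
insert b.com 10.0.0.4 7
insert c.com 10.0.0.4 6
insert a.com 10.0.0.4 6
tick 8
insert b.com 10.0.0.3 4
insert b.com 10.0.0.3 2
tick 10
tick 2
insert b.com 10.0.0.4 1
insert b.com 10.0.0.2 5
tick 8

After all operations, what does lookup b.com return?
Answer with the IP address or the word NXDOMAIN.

Answer: NXDOMAIN

Derivation:
Op 1: insert a.com -> 10.0.0.4 (expiry=0+6=6). clock=0
Op 2: tick 7 -> clock=7. purged={a.com}
Op 3: insert a.com -> 10.0.0.4 (expiry=7+7=14). clock=7
Op 4: tick 11 -> clock=18. purged={a.com}
Op 5: tick 7 -> clock=25.
Op 6: insert a.com -> 10.0.0.2 (expiry=25+3=28). clock=25
Op 7: tick 5 -> clock=30. purged={a.com}
Op 8: insert c.com -> 10.0.0.3 (expiry=30+8=38). clock=30
Op 9: tick 1 -> clock=31.
Op 10: tick 3 -> clock=34.
Op 11: tick 4 -> clock=38. purged={c.com}
Op 12: insert a.com -> 10.0.0.4 (expiry=38+2=40). clock=38
Op 13: insert c.com -> 10.0.0.4 (expiry=38+4=42). clock=38
Op 14: tick 10 -> clock=48. purged={a.com,c.com}
Op 15: insert c.com -> 10.0.0.4 (expiry=48+7=55). clock=48
Op 16: insert c.com -> 10.0.0.2 (expiry=48+9=57). clock=48
Op 17: tick 8 -> clock=56.
Op 18: insert b.com -> 10.0.0.4 (expiry=56+7=63). clock=56
Op 19: insert c.com -> 10.0.0.4 (expiry=56+6=62). clock=56
Op 20: insert a.com -> 10.0.0.4 (expiry=56+6=62). clock=56
Op 21: tick 8 -> clock=64. purged={a.com,b.com,c.com}
Op 22: insert b.com -> 10.0.0.3 (expiry=64+4=68). clock=64
Op 23: insert b.com -> 10.0.0.3 (expiry=64+2=66). clock=64
Op 24: tick 10 -> clock=74. purged={b.com}
Op 25: tick 2 -> clock=76.
Op 26: insert b.com -> 10.0.0.4 (expiry=76+1=77). clock=76
Op 27: insert b.com -> 10.0.0.2 (expiry=76+5=81). clock=76
Op 28: tick 8 -> clock=84. purged={b.com}
lookup b.com: not in cache (expired or never inserted)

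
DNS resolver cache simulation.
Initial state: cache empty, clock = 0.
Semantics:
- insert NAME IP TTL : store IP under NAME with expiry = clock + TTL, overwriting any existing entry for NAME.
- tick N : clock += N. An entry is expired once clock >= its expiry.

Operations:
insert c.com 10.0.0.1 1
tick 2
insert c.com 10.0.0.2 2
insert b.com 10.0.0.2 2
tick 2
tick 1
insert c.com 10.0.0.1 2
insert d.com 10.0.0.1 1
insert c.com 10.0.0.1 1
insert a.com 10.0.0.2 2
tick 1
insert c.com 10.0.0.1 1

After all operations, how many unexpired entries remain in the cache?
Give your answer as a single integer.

Answer: 2

Derivation:
Op 1: insert c.com -> 10.0.0.1 (expiry=0+1=1). clock=0
Op 2: tick 2 -> clock=2. purged={c.com}
Op 3: insert c.com -> 10.0.0.2 (expiry=2+2=4). clock=2
Op 4: insert b.com -> 10.0.0.2 (expiry=2+2=4). clock=2
Op 5: tick 2 -> clock=4. purged={b.com,c.com}
Op 6: tick 1 -> clock=5.
Op 7: insert c.com -> 10.0.0.1 (expiry=5+2=7). clock=5
Op 8: insert d.com -> 10.0.0.1 (expiry=5+1=6). clock=5
Op 9: insert c.com -> 10.0.0.1 (expiry=5+1=6). clock=5
Op 10: insert a.com -> 10.0.0.2 (expiry=5+2=7). clock=5
Op 11: tick 1 -> clock=6. purged={c.com,d.com}
Op 12: insert c.com -> 10.0.0.1 (expiry=6+1=7). clock=6
Final cache (unexpired): {a.com,c.com} -> size=2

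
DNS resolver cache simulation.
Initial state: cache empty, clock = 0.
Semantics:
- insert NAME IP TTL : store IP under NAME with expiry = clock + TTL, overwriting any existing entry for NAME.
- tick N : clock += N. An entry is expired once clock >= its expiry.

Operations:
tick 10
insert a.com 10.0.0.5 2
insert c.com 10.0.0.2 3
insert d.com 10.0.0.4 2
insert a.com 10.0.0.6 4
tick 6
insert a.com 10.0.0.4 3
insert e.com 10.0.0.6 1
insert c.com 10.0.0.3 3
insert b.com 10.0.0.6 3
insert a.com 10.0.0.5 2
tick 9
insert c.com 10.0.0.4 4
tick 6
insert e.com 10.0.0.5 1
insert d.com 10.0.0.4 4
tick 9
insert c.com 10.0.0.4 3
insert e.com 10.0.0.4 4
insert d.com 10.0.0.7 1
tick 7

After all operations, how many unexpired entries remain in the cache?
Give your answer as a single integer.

Op 1: tick 10 -> clock=10.
Op 2: insert a.com -> 10.0.0.5 (expiry=10+2=12). clock=10
Op 3: insert c.com -> 10.0.0.2 (expiry=10+3=13). clock=10
Op 4: insert d.com -> 10.0.0.4 (expiry=10+2=12). clock=10
Op 5: insert a.com -> 10.0.0.6 (expiry=10+4=14). clock=10
Op 6: tick 6 -> clock=16. purged={a.com,c.com,d.com}
Op 7: insert a.com -> 10.0.0.4 (expiry=16+3=19). clock=16
Op 8: insert e.com -> 10.0.0.6 (expiry=16+1=17). clock=16
Op 9: insert c.com -> 10.0.0.3 (expiry=16+3=19). clock=16
Op 10: insert b.com -> 10.0.0.6 (expiry=16+3=19). clock=16
Op 11: insert a.com -> 10.0.0.5 (expiry=16+2=18). clock=16
Op 12: tick 9 -> clock=25. purged={a.com,b.com,c.com,e.com}
Op 13: insert c.com -> 10.0.0.4 (expiry=25+4=29). clock=25
Op 14: tick 6 -> clock=31. purged={c.com}
Op 15: insert e.com -> 10.0.0.5 (expiry=31+1=32). clock=31
Op 16: insert d.com -> 10.0.0.4 (expiry=31+4=35). clock=31
Op 17: tick 9 -> clock=40. purged={d.com,e.com}
Op 18: insert c.com -> 10.0.0.4 (expiry=40+3=43). clock=40
Op 19: insert e.com -> 10.0.0.4 (expiry=40+4=44). clock=40
Op 20: insert d.com -> 10.0.0.7 (expiry=40+1=41). clock=40
Op 21: tick 7 -> clock=47. purged={c.com,d.com,e.com}
Final cache (unexpired): {} -> size=0

Answer: 0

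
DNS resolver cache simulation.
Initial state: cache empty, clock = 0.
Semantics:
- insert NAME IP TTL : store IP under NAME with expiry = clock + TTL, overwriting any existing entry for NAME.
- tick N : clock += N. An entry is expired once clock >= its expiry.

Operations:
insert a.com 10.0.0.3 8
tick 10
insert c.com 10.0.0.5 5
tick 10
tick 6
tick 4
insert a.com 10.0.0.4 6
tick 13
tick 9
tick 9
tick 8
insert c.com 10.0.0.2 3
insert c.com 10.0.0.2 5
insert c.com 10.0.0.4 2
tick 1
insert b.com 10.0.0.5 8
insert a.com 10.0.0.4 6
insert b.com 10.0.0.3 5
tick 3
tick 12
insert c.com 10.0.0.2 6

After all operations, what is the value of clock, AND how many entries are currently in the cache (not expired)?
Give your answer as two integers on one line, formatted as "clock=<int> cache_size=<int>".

Op 1: insert a.com -> 10.0.0.3 (expiry=0+8=8). clock=0
Op 2: tick 10 -> clock=10. purged={a.com}
Op 3: insert c.com -> 10.0.0.5 (expiry=10+5=15). clock=10
Op 4: tick 10 -> clock=20. purged={c.com}
Op 5: tick 6 -> clock=26.
Op 6: tick 4 -> clock=30.
Op 7: insert a.com -> 10.0.0.4 (expiry=30+6=36). clock=30
Op 8: tick 13 -> clock=43. purged={a.com}
Op 9: tick 9 -> clock=52.
Op 10: tick 9 -> clock=61.
Op 11: tick 8 -> clock=69.
Op 12: insert c.com -> 10.0.0.2 (expiry=69+3=72). clock=69
Op 13: insert c.com -> 10.0.0.2 (expiry=69+5=74). clock=69
Op 14: insert c.com -> 10.0.0.4 (expiry=69+2=71). clock=69
Op 15: tick 1 -> clock=70.
Op 16: insert b.com -> 10.0.0.5 (expiry=70+8=78). clock=70
Op 17: insert a.com -> 10.0.0.4 (expiry=70+6=76). clock=70
Op 18: insert b.com -> 10.0.0.3 (expiry=70+5=75). clock=70
Op 19: tick 3 -> clock=73. purged={c.com}
Op 20: tick 12 -> clock=85. purged={a.com,b.com}
Op 21: insert c.com -> 10.0.0.2 (expiry=85+6=91). clock=85
Final clock = 85
Final cache (unexpired): {c.com} -> size=1

Answer: clock=85 cache_size=1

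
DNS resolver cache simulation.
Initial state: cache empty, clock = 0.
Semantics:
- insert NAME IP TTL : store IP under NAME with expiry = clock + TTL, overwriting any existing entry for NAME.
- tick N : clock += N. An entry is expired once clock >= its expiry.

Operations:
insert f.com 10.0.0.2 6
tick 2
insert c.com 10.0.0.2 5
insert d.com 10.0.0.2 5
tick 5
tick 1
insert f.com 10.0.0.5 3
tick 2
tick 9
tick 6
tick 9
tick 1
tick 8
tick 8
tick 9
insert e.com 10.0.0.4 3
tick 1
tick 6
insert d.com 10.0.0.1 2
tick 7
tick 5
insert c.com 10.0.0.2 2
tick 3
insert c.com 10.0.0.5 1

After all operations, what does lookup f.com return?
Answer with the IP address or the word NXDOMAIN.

Answer: NXDOMAIN

Derivation:
Op 1: insert f.com -> 10.0.0.2 (expiry=0+6=6). clock=0
Op 2: tick 2 -> clock=2.
Op 3: insert c.com -> 10.0.0.2 (expiry=2+5=7). clock=2
Op 4: insert d.com -> 10.0.0.2 (expiry=2+5=7). clock=2
Op 5: tick 5 -> clock=7. purged={c.com,d.com,f.com}
Op 6: tick 1 -> clock=8.
Op 7: insert f.com -> 10.0.0.5 (expiry=8+3=11). clock=8
Op 8: tick 2 -> clock=10.
Op 9: tick 9 -> clock=19. purged={f.com}
Op 10: tick 6 -> clock=25.
Op 11: tick 9 -> clock=34.
Op 12: tick 1 -> clock=35.
Op 13: tick 8 -> clock=43.
Op 14: tick 8 -> clock=51.
Op 15: tick 9 -> clock=60.
Op 16: insert e.com -> 10.0.0.4 (expiry=60+3=63). clock=60
Op 17: tick 1 -> clock=61.
Op 18: tick 6 -> clock=67. purged={e.com}
Op 19: insert d.com -> 10.0.0.1 (expiry=67+2=69). clock=67
Op 20: tick 7 -> clock=74. purged={d.com}
Op 21: tick 5 -> clock=79.
Op 22: insert c.com -> 10.0.0.2 (expiry=79+2=81). clock=79
Op 23: tick 3 -> clock=82. purged={c.com}
Op 24: insert c.com -> 10.0.0.5 (expiry=82+1=83). clock=82
lookup f.com: not in cache (expired or never inserted)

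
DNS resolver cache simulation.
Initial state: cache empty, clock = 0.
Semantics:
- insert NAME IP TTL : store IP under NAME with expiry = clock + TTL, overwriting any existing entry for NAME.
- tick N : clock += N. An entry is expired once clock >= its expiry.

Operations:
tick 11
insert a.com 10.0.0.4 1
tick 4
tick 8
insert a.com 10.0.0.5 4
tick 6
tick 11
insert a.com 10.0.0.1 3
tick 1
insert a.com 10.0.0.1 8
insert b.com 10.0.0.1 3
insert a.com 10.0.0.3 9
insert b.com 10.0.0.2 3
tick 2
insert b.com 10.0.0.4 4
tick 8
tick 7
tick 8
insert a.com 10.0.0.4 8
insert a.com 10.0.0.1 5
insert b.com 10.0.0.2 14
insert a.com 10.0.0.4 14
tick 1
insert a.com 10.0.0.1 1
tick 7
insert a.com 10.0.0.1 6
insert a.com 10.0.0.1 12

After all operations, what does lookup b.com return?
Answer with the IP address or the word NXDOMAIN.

Answer: 10.0.0.2

Derivation:
Op 1: tick 11 -> clock=11.
Op 2: insert a.com -> 10.0.0.4 (expiry=11+1=12). clock=11
Op 3: tick 4 -> clock=15. purged={a.com}
Op 4: tick 8 -> clock=23.
Op 5: insert a.com -> 10.0.0.5 (expiry=23+4=27). clock=23
Op 6: tick 6 -> clock=29. purged={a.com}
Op 7: tick 11 -> clock=40.
Op 8: insert a.com -> 10.0.0.1 (expiry=40+3=43). clock=40
Op 9: tick 1 -> clock=41.
Op 10: insert a.com -> 10.0.0.1 (expiry=41+8=49). clock=41
Op 11: insert b.com -> 10.0.0.1 (expiry=41+3=44). clock=41
Op 12: insert a.com -> 10.0.0.3 (expiry=41+9=50). clock=41
Op 13: insert b.com -> 10.0.0.2 (expiry=41+3=44). clock=41
Op 14: tick 2 -> clock=43.
Op 15: insert b.com -> 10.0.0.4 (expiry=43+4=47). clock=43
Op 16: tick 8 -> clock=51. purged={a.com,b.com}
Op 17: tick 7 -> clock=58.
Op 18: tick 8 -> clock=66.
Op 19: insert a.com -> 10.0.0.4 (expiry=66+8=74). clock=66
Op 20: insert a.com -> 10.0.0.1 (expiry=66+5=71). clock=66
Op 21: insert b.com -> 10.0.0.2 (expiry=66+14=80). clock=66
Op 22: insert a.com -> 10.0.0.4 (expiry=66+14=80). clock=66
Op 23: tick 1 -> clock=67.
Op 24: insert a.com -> 10.0.0.1 (expiry=67+1=68). clock=67
Op 25: tick 7 -> clock=74. purged={a.com}
Op 26: insert a.com -> 10.0.0.1 (expiry=74+6=80). clock=74
Op 27: insert a.com -> 10.0.0.1 (expiry=74+12=86). clock=74
lookup b.com: present, ip=10.0.0.2 expiry=80 > clock=74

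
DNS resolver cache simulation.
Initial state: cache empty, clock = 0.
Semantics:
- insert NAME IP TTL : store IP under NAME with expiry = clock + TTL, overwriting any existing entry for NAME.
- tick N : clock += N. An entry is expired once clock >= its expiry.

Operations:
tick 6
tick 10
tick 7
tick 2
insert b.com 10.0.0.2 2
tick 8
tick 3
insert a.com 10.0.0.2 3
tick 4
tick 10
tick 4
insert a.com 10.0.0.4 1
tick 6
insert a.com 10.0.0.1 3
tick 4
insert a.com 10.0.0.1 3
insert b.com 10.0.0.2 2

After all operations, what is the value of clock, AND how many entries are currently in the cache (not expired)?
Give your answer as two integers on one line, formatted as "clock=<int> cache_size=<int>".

Answer: clock=64 cache_size=2

Derivation:
Op 1: tick 6 -> clock=6.
Op 2: tick 10 -> clock=16.
Op 3: tick 7 -> clock=23.
Op 4: tick 2 -> clock=25.
Op 5: insert b.com -> 10.0.0.2 (expiry=25+2=27). clock=25
Op 6: tick 8 -> clock=33. purged={b.com}
Op 7: tick 3 -> clock=36.
Op 8: insert a.com -> 10.0.0.2 (expiry=36+3=39). clock=36
Op 9: tick 4 -> clock=40. purged={a.com}
Op 10: tick 10 -> clock=50.
Op 11: tick 4 -> clock=54.
Op 12: insert a.com -> 10.0.0.4 (expiry=54+1=55). clock=54
Op 13: tick 6 -> clock=60. purged={a.com}
Op 14: insert a.com -> 10.0.0.1 (expiry=60+3=63). clock=60
Op 15: tick 4 -> clock=64. purged={a.com}
Op 16: insert a.com -> 10.0.0.1 (expiry=64+3=67). clock=64
Op 17: insert b.com -> 10.0.0.2 (expiry=64+2=66). clock=64
Final clock = 64
Final cache (unexpired): {a.com,b.com} -> size=2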